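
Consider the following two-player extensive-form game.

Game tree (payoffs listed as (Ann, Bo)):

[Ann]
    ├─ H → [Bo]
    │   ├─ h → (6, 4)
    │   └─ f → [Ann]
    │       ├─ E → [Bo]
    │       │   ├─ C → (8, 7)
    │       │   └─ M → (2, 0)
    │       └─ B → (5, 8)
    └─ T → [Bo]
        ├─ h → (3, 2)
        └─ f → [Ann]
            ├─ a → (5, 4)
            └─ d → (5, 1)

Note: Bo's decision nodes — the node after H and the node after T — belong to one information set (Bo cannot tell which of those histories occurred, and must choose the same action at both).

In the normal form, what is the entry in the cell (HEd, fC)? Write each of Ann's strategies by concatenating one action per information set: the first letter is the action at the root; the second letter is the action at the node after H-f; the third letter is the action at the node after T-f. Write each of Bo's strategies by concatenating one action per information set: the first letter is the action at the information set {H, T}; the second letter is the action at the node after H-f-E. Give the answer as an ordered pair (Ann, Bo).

Trace the play path from the root:
  Ann plays H
  Bo plays f at [H]
  Ann plays E at [H-f]
  Bo plays C at [H-f-E]
→ terminal payoff (8, 7).
(Ann's choice at the node after T-f is never reached on this path, so it doesn't affect the outcome.)

(8, 7)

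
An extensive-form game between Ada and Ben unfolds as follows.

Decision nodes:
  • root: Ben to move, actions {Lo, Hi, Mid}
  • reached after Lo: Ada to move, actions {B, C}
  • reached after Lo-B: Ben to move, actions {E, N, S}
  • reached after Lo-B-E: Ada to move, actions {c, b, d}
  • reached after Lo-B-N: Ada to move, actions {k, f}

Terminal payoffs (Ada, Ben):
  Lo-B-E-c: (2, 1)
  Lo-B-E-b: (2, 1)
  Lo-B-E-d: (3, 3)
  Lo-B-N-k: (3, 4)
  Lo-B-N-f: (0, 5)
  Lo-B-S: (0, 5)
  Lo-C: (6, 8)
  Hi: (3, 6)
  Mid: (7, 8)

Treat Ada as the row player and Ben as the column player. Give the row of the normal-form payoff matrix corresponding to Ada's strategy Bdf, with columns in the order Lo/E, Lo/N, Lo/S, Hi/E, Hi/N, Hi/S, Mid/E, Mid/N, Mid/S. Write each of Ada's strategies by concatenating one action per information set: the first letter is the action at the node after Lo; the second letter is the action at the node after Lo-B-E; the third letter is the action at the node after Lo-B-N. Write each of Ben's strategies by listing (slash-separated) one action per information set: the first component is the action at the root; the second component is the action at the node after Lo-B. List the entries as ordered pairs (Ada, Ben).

vs Lo/E: Ben plays Lo → Ada plays B at [Lo] → Ben plays E at [Lo-B] → Ada plays d at [Lo-B-E] → (3, 3)
vs Lo/N: Ben plays Lo → Ada plays B at [Lo] → Ben plays N at [Lo-B] → Ada plays f at [Lo-B-N] → (0, 5)
vs Lo/S: Ben plays Lo → Ada plays B at [Lo] → Ben plays S at [Lo-B] → (0, 5)
vs Hi/E: Ben plays Hi → (3, 6)
vs Hi/N: Ben plays Hi → (3, 6)
vs Hi/S: Ben plays Hi → (3, 6)
vs Mid/E: Ben plays Mid → (7, 8)
vs Mid/N: Ben plays Mid → (7, 8)
vs Mid/S: Ben plays Mid → (7, 8)

(3,3) (0,5) (0,5) (3,6) (3,6) (3,6) (7,8) (7,8) (7,8)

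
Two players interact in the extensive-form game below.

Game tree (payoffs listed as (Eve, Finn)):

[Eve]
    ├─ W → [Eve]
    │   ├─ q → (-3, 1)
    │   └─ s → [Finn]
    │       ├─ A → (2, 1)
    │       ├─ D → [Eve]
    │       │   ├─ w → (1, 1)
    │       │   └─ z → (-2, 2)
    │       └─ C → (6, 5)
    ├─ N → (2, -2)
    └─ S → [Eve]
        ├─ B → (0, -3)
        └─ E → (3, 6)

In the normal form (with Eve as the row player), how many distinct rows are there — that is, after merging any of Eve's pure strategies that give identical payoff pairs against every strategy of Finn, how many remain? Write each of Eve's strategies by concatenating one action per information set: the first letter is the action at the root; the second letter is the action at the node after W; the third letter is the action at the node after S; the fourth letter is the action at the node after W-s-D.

Eve has 24 pure strategies: WqBw, WqBz, WqEw, WqEz, WsBw, WsBz, WsEw, WsEz, NqBw, NqBz, NqEw, NqEz, NsBw, NsBz, NsEw, NsEz, SqBw, SqBz, SqEw, SqEz, SsBw, SsBz, SsEw, SsEz. Columns: A, D, C.
{WqBw, WqBz, WqEw, WqEz} → row (-3,1) (-3,1) (-3,1)
{WsBw, WsEw} → row (2,1) (1,1) (6,5)
{WsBz, WsEz} → row (2,1) (-2,2) (6,5)
{NqBw, NqBz, NqEw, NqEz, NsBw, NsBz, NsEw, NsEz} → row (2,-2) (2,-2) (2,-2)
{SqBw, SqBz, SsBw, SsBz} → row (0,-3) (0,-3) (0,-3)
{SqEw, SqEz, SsEw, SsEz} → row (3,6) (3,6) (3,6)
That's 6 distinct rows out of 24 strategies.

6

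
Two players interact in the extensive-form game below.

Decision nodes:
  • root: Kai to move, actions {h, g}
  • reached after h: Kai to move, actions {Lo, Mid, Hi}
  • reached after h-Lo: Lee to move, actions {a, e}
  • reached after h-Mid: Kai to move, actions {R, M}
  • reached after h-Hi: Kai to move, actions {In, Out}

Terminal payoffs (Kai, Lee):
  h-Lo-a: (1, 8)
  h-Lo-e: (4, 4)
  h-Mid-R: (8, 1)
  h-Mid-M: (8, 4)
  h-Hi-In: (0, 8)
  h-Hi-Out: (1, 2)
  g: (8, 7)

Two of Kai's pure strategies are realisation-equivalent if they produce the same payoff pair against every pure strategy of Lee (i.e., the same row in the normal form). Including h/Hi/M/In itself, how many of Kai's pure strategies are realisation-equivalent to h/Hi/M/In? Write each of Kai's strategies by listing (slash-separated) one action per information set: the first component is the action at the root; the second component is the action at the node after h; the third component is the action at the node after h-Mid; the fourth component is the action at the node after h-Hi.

2

Row for h/Hi/M/In (columns a, e): (0,8) (0,8).
Under h/Hi/M/In, Kai's choice at the node after h-Mid can never be reached regardless of what Lee does, so varying those choices leaves every outcome unchanged.
Holding the reachable choices fixed and varying the unreachable one freely already gives 2 equivalent strategies.
No other strategy reproduces this row, so those 2 are the full class: h/Hi/R/In, h/Hi/M/In.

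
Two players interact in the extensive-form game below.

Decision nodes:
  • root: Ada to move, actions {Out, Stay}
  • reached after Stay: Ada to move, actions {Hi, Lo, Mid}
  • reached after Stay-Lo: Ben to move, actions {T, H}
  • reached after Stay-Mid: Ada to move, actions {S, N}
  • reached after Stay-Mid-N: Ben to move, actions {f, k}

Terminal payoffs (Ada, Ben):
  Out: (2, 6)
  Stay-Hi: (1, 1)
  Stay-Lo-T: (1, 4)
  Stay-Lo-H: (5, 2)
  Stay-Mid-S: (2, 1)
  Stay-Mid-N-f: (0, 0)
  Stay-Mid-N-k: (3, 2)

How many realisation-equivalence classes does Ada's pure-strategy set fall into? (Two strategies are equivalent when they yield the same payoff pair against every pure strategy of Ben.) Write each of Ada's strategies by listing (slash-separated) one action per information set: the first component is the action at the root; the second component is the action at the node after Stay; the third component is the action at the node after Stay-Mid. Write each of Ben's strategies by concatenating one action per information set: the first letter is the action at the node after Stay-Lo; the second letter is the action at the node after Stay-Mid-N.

5

Ada has 12 pure strategies: Out/Hi/S, Out/Hi/N, Out/Lo/S, Out/Lo/N, Out/Mid/S, Out/Mid/N, Stay/Hi/S, Stay/Hi/N, Stay/Lo/S, Stay/Lo/N, Stay/Mid/S, Stay/Mid/N. Columns: Tf, Tk, Hf, Hk.
{Out/Hi/S, Out/Hi/N, Out/Lo/S, Out/Lo/N, Out/Mid/S, Out/Mid/N} → row (2,6) (2,6) (2,6) (2,6)
{Stay/Hi/S, Stay/Hi/N} → row (1,1) (1,1) (1,1) (1,1)
{Stay/Lo/S, Stay/Lo/N} → row (1,4) (1,4) (5,2) (5,2)
{Stay/Mid/S} → row (2,1) (2,1) (2,1) (2,1)
{Stay/Mid/N} → row (0,0) (3,2) (0,0) (3,2)
That's 5 distinct rows out of 12 strategies.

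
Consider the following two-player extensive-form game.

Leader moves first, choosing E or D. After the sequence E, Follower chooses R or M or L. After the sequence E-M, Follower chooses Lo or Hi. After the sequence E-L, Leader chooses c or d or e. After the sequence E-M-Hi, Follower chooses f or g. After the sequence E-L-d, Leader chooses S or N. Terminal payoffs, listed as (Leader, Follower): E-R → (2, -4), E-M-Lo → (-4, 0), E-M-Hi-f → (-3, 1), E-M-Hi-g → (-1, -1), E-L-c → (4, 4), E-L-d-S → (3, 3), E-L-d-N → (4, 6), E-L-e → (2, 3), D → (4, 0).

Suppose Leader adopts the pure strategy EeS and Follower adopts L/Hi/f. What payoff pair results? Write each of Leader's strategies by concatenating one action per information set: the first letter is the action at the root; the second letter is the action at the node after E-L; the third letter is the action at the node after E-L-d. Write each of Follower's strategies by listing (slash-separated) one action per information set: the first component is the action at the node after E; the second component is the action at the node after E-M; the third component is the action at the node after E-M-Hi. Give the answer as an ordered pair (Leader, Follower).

Trace the play path from the root:
  Leader plays E
  Follower plays L at [E]
  Leader plays e at [E-L]
→ terminal payoff (2, 3).
(Leader's choice at the node after E-L-d is never reached on this path, so it doesn't affect the outcome.)

(2, 3)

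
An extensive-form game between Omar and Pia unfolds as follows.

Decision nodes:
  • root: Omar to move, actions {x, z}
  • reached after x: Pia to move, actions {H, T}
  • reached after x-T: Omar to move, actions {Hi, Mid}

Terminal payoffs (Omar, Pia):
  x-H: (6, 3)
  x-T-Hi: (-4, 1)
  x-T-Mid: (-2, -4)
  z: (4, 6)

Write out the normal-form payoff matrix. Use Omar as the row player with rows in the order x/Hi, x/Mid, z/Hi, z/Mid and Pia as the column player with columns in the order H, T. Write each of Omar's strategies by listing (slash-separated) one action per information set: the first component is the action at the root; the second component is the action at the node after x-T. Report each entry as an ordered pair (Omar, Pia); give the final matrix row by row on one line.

x/Hi: (6,3) (-4,1) | x/Mid: (6,3) (-2,-4) | z/Hi: (4,6) (4,6) | z/Mid: (4,6) (4,6)

Row x/Hi: H→(6,3), T→(-4,1)
Row x/Mid: H→(6,3), T→(-2,-4)
Row z/Hi: H→(4,6), T→(4,6)
Row z/Mid: H→(4,6), T→(4,6)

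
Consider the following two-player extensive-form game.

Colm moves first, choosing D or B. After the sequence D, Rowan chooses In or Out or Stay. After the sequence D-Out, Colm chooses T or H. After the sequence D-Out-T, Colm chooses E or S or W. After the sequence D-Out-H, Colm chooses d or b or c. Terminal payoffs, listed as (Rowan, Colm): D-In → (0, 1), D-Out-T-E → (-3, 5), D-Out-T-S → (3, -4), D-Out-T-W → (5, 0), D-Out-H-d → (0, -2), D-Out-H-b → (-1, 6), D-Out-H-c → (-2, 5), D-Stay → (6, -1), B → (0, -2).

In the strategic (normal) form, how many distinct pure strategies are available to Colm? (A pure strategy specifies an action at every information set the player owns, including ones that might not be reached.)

Colm owns the root with actions {D, B} — two choices.
Colm owns the node after D-Out with actions {T, H} — two choices.
Colm owns the node after D-Out-T with actions {E, S, W} — three choices.
Colm owns the node after D-Out-H with actions {d, b, c} — three choices.
A pure strategy fixes one action at each information set independently, so the count is the product 2 × 2 × 3 × 3 = 36.

36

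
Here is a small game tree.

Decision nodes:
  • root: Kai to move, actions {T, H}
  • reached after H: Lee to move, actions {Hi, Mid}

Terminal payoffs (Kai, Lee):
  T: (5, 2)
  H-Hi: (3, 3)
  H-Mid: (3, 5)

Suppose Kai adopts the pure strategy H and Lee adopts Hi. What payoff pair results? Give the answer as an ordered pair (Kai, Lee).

Trace the play path from the root:
  Kai plays H
  Lee plays Hi at [H]
→ terminal payoff (3, 3).

(3, 3)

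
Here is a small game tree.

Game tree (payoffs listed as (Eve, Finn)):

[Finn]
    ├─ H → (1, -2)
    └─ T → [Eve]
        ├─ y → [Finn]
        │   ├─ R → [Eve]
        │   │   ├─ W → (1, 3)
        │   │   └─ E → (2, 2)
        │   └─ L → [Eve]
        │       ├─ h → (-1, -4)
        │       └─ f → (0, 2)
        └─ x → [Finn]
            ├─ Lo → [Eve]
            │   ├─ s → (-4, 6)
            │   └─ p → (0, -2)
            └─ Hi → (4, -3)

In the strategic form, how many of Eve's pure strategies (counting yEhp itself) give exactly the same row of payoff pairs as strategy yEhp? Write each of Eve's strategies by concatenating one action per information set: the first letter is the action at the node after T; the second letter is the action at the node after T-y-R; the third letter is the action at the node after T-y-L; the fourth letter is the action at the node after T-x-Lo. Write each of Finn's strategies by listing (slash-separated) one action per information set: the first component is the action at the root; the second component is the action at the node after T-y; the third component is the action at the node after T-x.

Row for yEhp (columns H/R/Lo, H/R/Hi, H/L/Lo, H/L/Hi, T/R/Lo, T/R/Hi, T/L/Lo, T/L/Hi): (1,-2) (1,-2) (1,-2) (1,-2) (2,2) (2,2) (-1,-4) (-1,-4).
Under yEhp, Eve's choice at the node after T-x-Lo can never be reached regardless of what Finn does, so varying those choices leaves every outcome unchanged.
Holding the reachable choices fixed and varying the unreachable one freely already gives 2 equivalent strategies.
No other strategy reproduces this row, so those 2 are the full class: yEhs, yEhp.

2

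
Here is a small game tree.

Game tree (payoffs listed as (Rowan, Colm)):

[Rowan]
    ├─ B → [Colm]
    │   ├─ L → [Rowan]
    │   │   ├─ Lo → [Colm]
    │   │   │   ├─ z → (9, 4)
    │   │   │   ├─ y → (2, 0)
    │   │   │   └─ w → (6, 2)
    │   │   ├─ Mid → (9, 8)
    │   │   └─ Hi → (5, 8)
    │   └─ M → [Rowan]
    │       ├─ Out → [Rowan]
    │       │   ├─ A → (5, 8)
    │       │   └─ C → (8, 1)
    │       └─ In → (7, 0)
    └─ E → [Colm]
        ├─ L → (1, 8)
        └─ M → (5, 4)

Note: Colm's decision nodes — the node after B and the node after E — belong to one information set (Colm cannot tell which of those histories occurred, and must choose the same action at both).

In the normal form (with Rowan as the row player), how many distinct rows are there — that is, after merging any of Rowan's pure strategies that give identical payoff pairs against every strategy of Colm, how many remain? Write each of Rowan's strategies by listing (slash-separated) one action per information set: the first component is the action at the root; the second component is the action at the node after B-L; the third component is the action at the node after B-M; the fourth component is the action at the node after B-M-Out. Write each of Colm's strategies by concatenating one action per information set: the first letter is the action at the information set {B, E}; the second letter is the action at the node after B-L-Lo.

10

Rowan has 24 pure strategies: B/Lo/Out/A, B/Lo/Out/C, B/Lo/In/A, B/Lo/In/C, B/Mid/Out/A, B/Mid/Out/C, B/Mid/In/A, B/Mid/In/C, B/Hi/Out/A, B/Hi/Out/C, B/Hi/In/A, B/Hi/In/C, E/Lo/Out/A, E/Lo/Out/C, E/Lo/In/A, E/Lo/In/C, E/Mid/Out/A, E/Mid/Out/C, E/Mid/In/A, E/Mid/In/C, E/Hi/Out/A, E/Hi/Out/C, E/Hi/In/A, E/Hi/In/C. Columns: Lz, Ly, Lw, Mz, My, Mw.
{B/Lo/Out/A} → row (9,4) (2,0) (6,2) (5,8) (5,8) (5,8)
{B/Lo/Out/C} → row (9,4) (2,0) (6,2) (8,1) (8,1) (8,1)
{B/Lo/In/A, B/Lo/In/C} → row (9,4) (2,0) (6,2) (7,0) (7,0) (7,0)
{B/Mid/Out/A} → row (9,8) (9,8) (9,8) (5,8) (5,8) (5,8)
{B/Mid/Out/C} → row (9,8) (9,8) (9,8) (8,1) (8,1) (8,1)
{B/Mid/In/A, B/Mid/In/C} → row (9,8) (9,8) (9,8) (7,0) (7,0) (7,0)
{B/Hi/Out/A} → row (5,8) (5,8) (5,8) (5,8) (5,8) (5,8)
{B/Hi/Out/C} → row (5,8) (5,8) (5,8) (8,1) (8,1) (8,1)
{B/Hi/In/A, B/Hi/In/C} → row (5,8) (5,8) (5,8) (7,0) (7,0) (7,0)
{E/Lo/Out/A, E/Lo/Out/C, E/Lo/In/A, E/Lo/In/C, E/Mid/Out/A, E/Mid/Out/C, E/Mid/In/A, E/Mid/In/C, E/Hi/Out/A, E/Hi/Out/C, E/Hi/In/A, E/Hi/In/C} → row (1,8) (1,8) (1,8) (5,4) (5,4) (5,4)
That's 10 distinct rows out of 24 strategies.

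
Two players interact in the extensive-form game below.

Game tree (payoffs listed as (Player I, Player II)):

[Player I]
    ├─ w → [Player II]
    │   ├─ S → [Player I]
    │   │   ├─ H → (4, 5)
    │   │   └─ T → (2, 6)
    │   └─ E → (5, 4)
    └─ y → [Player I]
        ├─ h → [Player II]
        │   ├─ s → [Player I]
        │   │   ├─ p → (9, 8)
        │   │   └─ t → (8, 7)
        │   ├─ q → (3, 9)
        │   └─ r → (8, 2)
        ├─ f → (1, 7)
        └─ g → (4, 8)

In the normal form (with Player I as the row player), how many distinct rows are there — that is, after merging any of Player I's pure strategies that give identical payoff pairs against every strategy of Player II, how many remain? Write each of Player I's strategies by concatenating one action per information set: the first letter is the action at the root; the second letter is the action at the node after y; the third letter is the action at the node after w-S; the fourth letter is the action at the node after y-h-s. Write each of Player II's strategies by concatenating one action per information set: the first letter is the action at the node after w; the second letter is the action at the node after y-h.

6

Player I has 24 pure strategies: whHp, whHt, whTp, whTt, wfHp, wfHt, wfTp, wfTt, wgHp, wgHt, wgTp, wgTt, yhHp, yhHt, yhTp, yhTt, yfHp, yfHt, yfTp, yfTt, ygHp, ygHt, ygTp, ygTt. Columns: Ss, Sq, Sr, Es, Eq, Er.
{whHp, whHt, wfHp, wfHt, wgHp, wgHt} → row (4,5) (4,5) (4,5) (5,4) (5,4) (5,4)
{whTp, whTt, wfTp, wfTt, wgTp, wgTt} → row (2,6) (2,6) (2,6) (5,4) (5,4) (5,4)
{yhHp, yhTp} → row (9,8) (3,9) (8,2) (9,8) (3,9) (8,2)
{yhHt, yhTt} → row (8,7) (3,9) (8,2) (8,7) (3,9) (8,2)
{yfHp, yfHt, yfTp, yfTt} → row (1,7) (1,7) (1,7) (1,7) (1,7) (1,7)
{ygHp, ygHt, ygTp, ygTt} → row (4,8) (4,8) (4,8) (4,8) (4,8) (4,8)
That's 6 distinct rows out of 24 strategies.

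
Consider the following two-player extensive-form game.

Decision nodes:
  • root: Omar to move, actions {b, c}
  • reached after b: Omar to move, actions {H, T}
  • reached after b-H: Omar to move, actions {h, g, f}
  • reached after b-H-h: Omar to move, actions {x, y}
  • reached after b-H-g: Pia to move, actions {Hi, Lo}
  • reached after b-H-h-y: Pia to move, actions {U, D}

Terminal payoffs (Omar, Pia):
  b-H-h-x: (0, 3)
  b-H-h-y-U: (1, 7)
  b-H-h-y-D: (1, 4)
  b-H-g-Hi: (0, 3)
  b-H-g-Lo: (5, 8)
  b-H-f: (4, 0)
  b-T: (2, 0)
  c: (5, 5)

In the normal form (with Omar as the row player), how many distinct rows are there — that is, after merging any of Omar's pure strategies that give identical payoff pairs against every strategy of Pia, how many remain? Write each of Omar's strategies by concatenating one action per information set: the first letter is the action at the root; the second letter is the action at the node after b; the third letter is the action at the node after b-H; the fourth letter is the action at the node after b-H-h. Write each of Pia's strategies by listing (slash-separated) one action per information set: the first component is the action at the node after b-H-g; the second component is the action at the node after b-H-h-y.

Omar has 24 pure strategies: bHhx, bHhy, bHgx, bHgy, bHfx, bHfy, bThx, bThy, bTgx, bTgy, bTfx, bTfy, cHhx, cHhy, cHgx, cHgy, cHfx, cHfy, cThx, cThy, cTgx, cTgy, cTfx, cTfy. Columns: Hi/U, Hi/D, Lo/U, Lo/D.
{bHhx} → row (0,3) (0,3) (0,3) (0,3)
{bHhy} → row (1,7) (1,4) (1,7) (1,4)
{bHgx, bHgy} → row (0,3) (0,3) (5,8) (5,8)
{bHfx, bHfy} → row (4,0) (4,0) (4,0) (4,0)
{bThx, bThy, bTgx, bTgy, bTfx, bTfy} → row (2,0) (2,0) (2,0) (2,0)
{cHhx, cHhy, cHgx, cHgy, cHfx, cHfy, cThx, cThy, cTgx, cTgy, cTfx, cTfy} → row (5,5) (5,5) (5,5) (5,5)
That's 6 distinct rows out of 24 strategies.

6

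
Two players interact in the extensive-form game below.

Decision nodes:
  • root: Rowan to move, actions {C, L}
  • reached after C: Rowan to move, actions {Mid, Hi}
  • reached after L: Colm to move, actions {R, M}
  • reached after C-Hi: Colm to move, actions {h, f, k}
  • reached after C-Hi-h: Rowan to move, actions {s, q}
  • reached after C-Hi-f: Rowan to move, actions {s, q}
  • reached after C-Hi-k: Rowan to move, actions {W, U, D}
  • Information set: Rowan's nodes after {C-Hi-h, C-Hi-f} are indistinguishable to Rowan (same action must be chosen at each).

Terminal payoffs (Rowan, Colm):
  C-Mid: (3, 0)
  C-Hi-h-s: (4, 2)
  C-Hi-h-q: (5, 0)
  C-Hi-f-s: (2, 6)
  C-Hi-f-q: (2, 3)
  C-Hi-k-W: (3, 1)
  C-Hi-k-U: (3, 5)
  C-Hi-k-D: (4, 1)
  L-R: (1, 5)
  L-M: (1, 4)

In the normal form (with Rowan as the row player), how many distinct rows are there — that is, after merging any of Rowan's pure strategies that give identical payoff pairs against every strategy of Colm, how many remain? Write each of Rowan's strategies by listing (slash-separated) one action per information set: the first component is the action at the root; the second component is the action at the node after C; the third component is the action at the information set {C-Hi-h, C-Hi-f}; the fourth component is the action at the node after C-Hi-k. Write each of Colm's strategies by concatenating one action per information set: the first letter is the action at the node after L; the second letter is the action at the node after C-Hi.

8

Rowan has 24 pure strategies: C/Mid/s/W, C/Mid/s/U, C/Mid/s/D, C/Mid/q/W, C/Mid/q/U, C/Mid/q/D, C/Hi/s/W, C/Hi/s/U, C/Hi/s/D, C/Hi/q/W, C/Hi/q/U, C/Hi/q/D, L/Mid/s/W, L/Mid/s/U, L/Mid/s/D, L/Mid/q/W, L/Mid/q/U, L/Mid/q/D, L/Hi/s/W, L/Hi/s/U, L/Hi/s/D, L/Hi/q/W, L/Hi/q/U, L/Hi/q/D. Columns: Rh, Rf, Rk, Mh, Mf, Mk.
{C/Mid/s/W, C/Mid/s/U, C/Mid/s/D, C/Mid/q/W, C/Mid/q/U, C/Mid/q/D} → row (3,0) (3,0) (3,0) (3,0) (3,0) (3,0)
{C/Hi/s/W} → row (4,2) (2,6) (3,1) (4,2) (2,6) (3,1)
{C/Hi/s/U} → row (4,2) (2,6) (3,5) (4,2) (2,6) (3,5)
{C/Hi/s/D} → row (4,2) (2,6) (4,1) (4,2) (2,6) (4,1)
{C/Hi/q/W} → row (5,0) (2,3) (3,1) (5,0) (2,3) (3,1)
{C/Hi/q/U} → row (5,0) (2,3) (3,5) (5,0) (2,3) (3,5)
{C/Hi/q/D} → row (5,0) (2,3) (4,1) (5,0) (2,3) (4,1)
{L/Mid/s/W, L/Mid/s/U, L/Mid/s/D, L/Mid/q/W, L/Mid/q/U, L/Mid/q/D, L/Hi/s/W, L/Hi/s/U, L/Hi/s/D, L/Hi/q/W, L/Hi/q/U, L/Hi/q/D} → row (1,5) (1,5) (1,5) (1,4) (1,4) (1,4)
That's 8 distinct rows out of 24 strategies.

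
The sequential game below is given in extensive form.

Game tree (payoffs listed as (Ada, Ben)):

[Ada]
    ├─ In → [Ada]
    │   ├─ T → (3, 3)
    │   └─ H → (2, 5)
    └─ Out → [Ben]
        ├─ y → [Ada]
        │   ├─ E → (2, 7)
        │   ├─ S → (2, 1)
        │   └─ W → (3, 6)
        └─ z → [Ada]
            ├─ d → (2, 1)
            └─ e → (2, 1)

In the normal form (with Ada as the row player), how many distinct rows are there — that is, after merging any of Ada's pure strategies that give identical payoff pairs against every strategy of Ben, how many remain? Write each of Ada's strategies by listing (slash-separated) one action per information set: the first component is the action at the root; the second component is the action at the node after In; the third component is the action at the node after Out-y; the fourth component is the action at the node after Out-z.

5

Ada has 24 pure strategies: In/T/E/d, In/T/E/e, In/T/S/d, In/T/S/e, In/T/W/d, In/T/W/e, In/H/E/d, In/H/E/e, In/H/S/d, In/H/S/e, In/H/W/d, In/H/W/e, Out/T/E/d, Out/T/E/e, Out/T/S/d, Out/T/S/e, Out/T/W/d, Out/T/W/e, Out/H/E/d, Out/H/E/e, Out/H/S/d, Out/H/S/e, Out/H/W/d, Out/H/W/e. Columns: y, z.
{In/T/E/d, In/T/E/e, In/T/S/d, In/T/S/e, In/T/W/d, In/T/W/e} → row (3,3) (3,3)
{In/H/E/d, In/H/E/e, In/H/S/d, In/H/S/e, In/H/W/d, In/H/W/e} → row (2,5) (2,5)
{Out/T/E/d, Out/T/E/e, Out/H/E/d, Out/H/E/e} → row (2,7) (2,1)
{Out/T/S/d, Out/T/S/e, Out/H/S/d, Out/H/S/e} → row (2,1) (2,1)
{Out/T/W/d, Out/T/W/e, Out/H/W/d, Out/H/W/e} → row (3,6) (2,1)
That's 5 distinct rows out of 24 strategies.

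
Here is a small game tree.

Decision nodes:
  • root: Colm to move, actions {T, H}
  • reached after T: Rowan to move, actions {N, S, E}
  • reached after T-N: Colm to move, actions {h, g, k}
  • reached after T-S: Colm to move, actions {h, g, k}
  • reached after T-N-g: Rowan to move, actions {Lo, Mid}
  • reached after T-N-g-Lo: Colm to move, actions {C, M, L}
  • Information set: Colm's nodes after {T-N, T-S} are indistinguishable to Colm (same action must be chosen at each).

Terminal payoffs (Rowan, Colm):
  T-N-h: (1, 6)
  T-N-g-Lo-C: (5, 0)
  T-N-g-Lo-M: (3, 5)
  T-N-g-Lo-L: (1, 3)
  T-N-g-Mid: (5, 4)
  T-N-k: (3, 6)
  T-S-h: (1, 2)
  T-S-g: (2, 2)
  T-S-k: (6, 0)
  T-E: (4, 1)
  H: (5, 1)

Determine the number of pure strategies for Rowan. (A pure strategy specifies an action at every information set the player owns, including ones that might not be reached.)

6

Rowan owns the node after T with actions {N, S, E} — three choices.
Rowan owns the node after T-N-g with actions {Lo, Mid} — two choices.
A pure strategy fixes one action at each information set independently, so the count is the product 3 × 2 = 6.
(For reference, Colm has 18 pure strategies, giving a 6×18 normal-form matrix.)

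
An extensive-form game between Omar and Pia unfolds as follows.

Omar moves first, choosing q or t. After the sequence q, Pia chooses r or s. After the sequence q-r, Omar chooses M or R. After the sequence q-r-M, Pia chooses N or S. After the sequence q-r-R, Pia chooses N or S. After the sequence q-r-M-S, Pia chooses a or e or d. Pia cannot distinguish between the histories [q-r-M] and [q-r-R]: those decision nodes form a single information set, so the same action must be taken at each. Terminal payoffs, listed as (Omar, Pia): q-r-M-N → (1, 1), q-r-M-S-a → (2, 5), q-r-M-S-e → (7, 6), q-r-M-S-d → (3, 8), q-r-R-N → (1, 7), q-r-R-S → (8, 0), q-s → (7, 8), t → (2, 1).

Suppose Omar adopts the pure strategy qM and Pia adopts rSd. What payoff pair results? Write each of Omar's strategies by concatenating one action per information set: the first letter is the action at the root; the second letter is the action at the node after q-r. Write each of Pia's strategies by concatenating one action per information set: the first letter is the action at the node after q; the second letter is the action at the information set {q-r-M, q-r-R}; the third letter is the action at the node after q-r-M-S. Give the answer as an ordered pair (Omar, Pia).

Trace the play path from the root:
  Omar plays q
  Pia plays r at [q]
  Omar plays M at [q-r]
  Pia plays S at [q-r-M]
  Pia plays d at [q-r-M-S]
→ terminal payoff (3, 8).

(3, 8)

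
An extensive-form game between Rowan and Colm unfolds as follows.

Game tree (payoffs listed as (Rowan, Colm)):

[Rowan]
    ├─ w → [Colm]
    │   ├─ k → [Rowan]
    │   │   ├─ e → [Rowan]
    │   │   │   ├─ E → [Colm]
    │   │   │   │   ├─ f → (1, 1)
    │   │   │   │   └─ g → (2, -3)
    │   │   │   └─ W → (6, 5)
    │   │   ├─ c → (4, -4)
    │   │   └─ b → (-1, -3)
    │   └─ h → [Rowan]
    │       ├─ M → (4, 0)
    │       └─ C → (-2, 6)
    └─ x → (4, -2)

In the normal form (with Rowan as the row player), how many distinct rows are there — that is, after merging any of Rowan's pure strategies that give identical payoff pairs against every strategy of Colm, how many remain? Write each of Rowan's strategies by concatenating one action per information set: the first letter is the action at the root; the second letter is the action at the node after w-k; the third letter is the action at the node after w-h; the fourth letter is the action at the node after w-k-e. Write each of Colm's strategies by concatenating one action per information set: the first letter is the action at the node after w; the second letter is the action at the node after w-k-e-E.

9

Rowan has 24 pure strategies: weME, weMW, weCE, weCW, wcME, wcMW, wcCE, wcCW, wbME, wbMW, wbCE, wbCW, xeME, xeMW, xeCE, xeCW, xcME, xcMW, xcCE, xcCW, xbME, xbMW, xbCE, xbCW. Columns: kf, kg, hf, hg.
{weME} → row (1,1) (2,-3) (4,0) (4,0)
{weMW} → row (6,5) (6,5) (4,0) (4,0)
{weCE} → row (1,1) (2,-3) (-2,6) (-2,6)
{weCW} → row (6,5) (6,5) (-2,6) (-2,6)
{wcME, wcMW} → row (4,-4) (4,-4) (4,0) (4,0)
{wcCE, wcCW} → row (4,-4) (4,-4) (-2,6) (-2,6)
{wbME, wbMW} → row (-1,-3) (-1,-3) (4,0) (4,0)
{wbCE, wbCW} → row (-1,-3) (-1,-3) (-2,6) (-2,6)
{xeME, xeMW, xeCE, xeCW, xcME, xcMW, xcCE, xcCW, xbME, xbMW, xbCE, xbCW} → row (4,-2) (4,-2) (4,-2) (4,-2)
That's 9 distinct rows out of 24 strategies.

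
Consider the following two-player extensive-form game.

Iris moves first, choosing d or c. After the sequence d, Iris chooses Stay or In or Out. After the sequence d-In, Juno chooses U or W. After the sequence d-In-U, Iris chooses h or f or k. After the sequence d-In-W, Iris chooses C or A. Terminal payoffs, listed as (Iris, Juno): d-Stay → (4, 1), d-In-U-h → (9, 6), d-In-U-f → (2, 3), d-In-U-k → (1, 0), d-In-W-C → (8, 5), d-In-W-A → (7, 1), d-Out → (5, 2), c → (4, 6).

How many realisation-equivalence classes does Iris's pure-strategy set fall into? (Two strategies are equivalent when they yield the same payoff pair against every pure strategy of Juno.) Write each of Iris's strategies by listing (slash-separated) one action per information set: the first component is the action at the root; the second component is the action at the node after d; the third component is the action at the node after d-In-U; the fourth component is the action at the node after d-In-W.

Iris has 36 pure strategies: d/Stay/h/C, d/Stay/h/A, d/Stay/f/C, d/Stay/f/A, d/Stay/k/C, d/Stay/k/A, d/In/h/C, d/In/h/A, d/In/f/C, d/In/f/A, d/In/k/C, d/In/k/A, d/Out/h/C, d/Out/h/A, d/Out/f/C, d/Out/f/A, d/Out/k/C, d/Out/k/A, c/Stay/h/C, c/Stay/h/A, c/Stay/f/C, c/Stay/f/A, c/Stay/k/C, c/Stay/k/A, c/In/h/C, c/In/h/A, c/In/f/C, c/In/f/A, c/In/k/C, c/In/k/A, c/Out/h/C, c/Out/h/A, c/Out/f/C, c/Out/f/A, c/Out/k/C, c/Out/k/A. Columns: U, W.
{d/Stay/h/C, d/Stay/h/A, d/Stay/f/C, d/Stay/f/A, d/Stay/k/C, d/Stay/k/A} → row (4,1) (4,1)
{d/In/h/C} → row (9,6) (8,5)
{d/In/h/A} → row (9,6) (7,1)
{d/In/f/C} → row (2,3) (8,5)
{d/In/f/A} → row (2,3) (7,1)
{d/In/k/C} → row (1,0) (8,5)
{d/In/k/A} → row (1,0) (7,1)
{d/Out/h/C, d/Out/h/A, d/Out/f/C, d/Out/f/A, d/Out/k/C, d/Out/k/A} → row (5,2) (5,2)
{c/Stay/h/C, c/Stay/h/A, c/Stay/f/C, c/Stay/f/A, c/Stay/k/C, c/Stay/k/A, c/In/h/C, c/In/h/A, c/In/f/C, c/In/f/A, c/In/k/C, c/In/k/A, c/Out/h/C, c/Out/h/A, c/Out/f/C, c/Out/f/A, c/Out/k/C, c/Out/k/A} → row (4,6) (4,6)
That's 9 distinct rows out of 36 strategies.

9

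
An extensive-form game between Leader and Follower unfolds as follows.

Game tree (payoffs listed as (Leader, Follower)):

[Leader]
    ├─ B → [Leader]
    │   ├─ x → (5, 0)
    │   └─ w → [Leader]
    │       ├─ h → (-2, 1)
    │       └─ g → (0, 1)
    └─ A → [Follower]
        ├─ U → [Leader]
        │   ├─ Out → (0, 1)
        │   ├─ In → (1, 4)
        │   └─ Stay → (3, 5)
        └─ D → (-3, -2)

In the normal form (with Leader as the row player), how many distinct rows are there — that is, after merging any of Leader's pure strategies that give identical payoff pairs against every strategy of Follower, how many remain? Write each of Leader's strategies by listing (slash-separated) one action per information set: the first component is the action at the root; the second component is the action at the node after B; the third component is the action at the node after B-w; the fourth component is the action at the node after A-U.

6

Leader has 24 pure strategies: B/x/h/Out, B/x/h/In, B/x/h/Stay, B/x/g/Out, B/x/g/In, B/x/g/Stay, B/w/h/Out, B/w/h/In, B/w/h/Stay, B/w/g/Out, B/w/g/In, B/w/g/Stay, A/x/h/Out, A/x/h/In, A/x/h/Stay, A/x/g/Out, A/x/g/In, A/x/g/Stay, A/w/h/Out, A/w/h/In, A/w/h/Stay, A/w/g/Out, A/w/g/In, A/w/g/Stay. Columns: U, D.
{B/x/h/Out, B/x/h/In, B/x/h/Stay, B/x/g/Out, B/x/g/In, B/x/g/Stay} → row (5,0) (5,0)
{B/w/h/Out, B/w/h/In, B/w/h/Stay} → row (-2,1) (-2,1)
{B/w/g/Out, B/w/g/In, B/w/g/Stay} → row (0,1) (0,1)
{A/x/h/Out, A/x/g/Out, A/w/h/Out, A/w/g/Out} → row (0,1) (-3,-2)
{A/x/h/In, A/x/g/In, A/w/h/In, A/w/g/In} → row (1,4) (-3,-2)
{A/x/h/Stay, A/x/g/Stay, A/w/h/Stay, A/w/g/Stay} → row (3,5) (-3,-2)
That's 6 distinct rows out of 24 strategies.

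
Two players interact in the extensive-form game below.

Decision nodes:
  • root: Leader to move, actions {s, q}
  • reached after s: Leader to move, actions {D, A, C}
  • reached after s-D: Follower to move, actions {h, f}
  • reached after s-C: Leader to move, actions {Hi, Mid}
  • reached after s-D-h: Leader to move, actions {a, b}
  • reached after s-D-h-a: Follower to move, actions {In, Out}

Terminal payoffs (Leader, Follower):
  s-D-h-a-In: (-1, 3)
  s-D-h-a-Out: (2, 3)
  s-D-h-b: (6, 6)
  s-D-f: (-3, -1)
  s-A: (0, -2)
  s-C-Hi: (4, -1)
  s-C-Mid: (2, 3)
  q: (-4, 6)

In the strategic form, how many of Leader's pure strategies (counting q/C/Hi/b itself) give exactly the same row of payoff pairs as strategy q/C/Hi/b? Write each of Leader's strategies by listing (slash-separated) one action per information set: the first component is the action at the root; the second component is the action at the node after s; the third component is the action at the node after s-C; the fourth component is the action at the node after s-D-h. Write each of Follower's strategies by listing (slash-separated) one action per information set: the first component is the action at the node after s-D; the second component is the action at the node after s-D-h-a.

Row for q/C/Hi/b (columns h/In, h/Out, f/In, f/Out): (-4,6) (-4,6) (-4,6) (-4,6).
Under q/C/Hi/b, Leader's choice at the node after s and at the node after s-C and at the node after s-D-h can never be reached regardless of what Follower does, so varying those choices leaves every outcome unchanged.
Holding the reachable choices fixed and varying the unreachable ones freely already gives 3 × 2 × 2 = 12 equivalent strategies.
No other strategy reproduces this row, so those 12 are the full class: q/D/Hi/a, q/D/Hi/b, q/D/Mid/a, q/D/Mid/b, q/A/Hi/a, q/A/Hi/b, q/A/Mid/a, q/A/Mid/b, q/C/Hi/a, q/C/Hi/b, q/C/Mid/a, q/C/Mid/b.

12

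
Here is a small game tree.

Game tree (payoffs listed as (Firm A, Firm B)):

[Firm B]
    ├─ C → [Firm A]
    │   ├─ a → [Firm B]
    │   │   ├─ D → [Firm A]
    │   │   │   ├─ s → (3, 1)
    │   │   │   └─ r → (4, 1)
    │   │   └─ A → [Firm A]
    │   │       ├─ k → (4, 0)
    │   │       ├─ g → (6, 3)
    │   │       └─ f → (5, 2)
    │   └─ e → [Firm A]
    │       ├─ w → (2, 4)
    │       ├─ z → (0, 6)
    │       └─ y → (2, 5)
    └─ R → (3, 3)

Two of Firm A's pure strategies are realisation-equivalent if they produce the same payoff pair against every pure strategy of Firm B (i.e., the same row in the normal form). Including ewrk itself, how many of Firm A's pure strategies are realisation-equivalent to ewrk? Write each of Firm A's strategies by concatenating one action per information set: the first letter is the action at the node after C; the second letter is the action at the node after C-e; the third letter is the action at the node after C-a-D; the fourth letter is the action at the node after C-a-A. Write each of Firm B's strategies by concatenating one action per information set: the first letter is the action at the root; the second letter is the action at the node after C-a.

Row for ewrk (columns CD, CA, RD, RA): (2,4) (2,4) (3,3) (3,3).
Under ewrk, Firm A's choice at the node after C-a-D and at the node after C-a-A can never be reached regardless of what Firm B does, so varying those choices leaves every outcome unchanged.
Holding the reachable choices fixed and varying the unreachable ones freely already gives 2 × 3 = 6 equivalent strategies.
No other strategy reproduces this row, so those 6 are the full class: ewsk, ewsg, ewsf, ewrk, ewrg, ewrf.

6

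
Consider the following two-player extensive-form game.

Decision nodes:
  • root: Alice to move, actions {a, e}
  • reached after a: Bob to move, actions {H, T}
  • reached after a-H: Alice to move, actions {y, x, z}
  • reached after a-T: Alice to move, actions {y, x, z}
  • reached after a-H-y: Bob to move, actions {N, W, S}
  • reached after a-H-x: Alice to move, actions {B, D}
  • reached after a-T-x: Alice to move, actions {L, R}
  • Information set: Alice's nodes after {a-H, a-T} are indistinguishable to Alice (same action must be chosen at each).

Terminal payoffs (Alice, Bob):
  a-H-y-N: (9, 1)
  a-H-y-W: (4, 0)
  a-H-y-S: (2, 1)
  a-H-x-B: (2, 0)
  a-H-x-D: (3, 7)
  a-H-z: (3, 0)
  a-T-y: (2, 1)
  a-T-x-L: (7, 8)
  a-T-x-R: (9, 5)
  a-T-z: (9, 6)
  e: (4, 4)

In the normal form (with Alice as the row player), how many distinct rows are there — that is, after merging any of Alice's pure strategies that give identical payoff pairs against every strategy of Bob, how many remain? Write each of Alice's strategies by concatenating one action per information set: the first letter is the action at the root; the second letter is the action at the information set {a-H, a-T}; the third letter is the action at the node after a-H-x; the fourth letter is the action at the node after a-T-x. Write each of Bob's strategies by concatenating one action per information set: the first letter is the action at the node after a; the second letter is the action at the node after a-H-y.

Alice has 24 pure strategies: ayBL, ayBR, ayDL, ayDR, axBL, axBR, axDL, axDR, azBL, azBR, azDL, azDR, eyBL, eyBR, eyDL, eyDR, exBL, exBR, exDL, exDR, ezBL, ezBR, ezDL, ezDR. Columns: HN, HW, HS, TN, TW, TS.
{ayBL, ayBR, ayDL, ayDR} → row (9,1) (4,0) (2,1) (2,1) (2,1) (2,1)
{axBL} → row (2,0) (2,0) (2,0) (7,8) (7,8) (7,8)
{axBR} → row (2,0) (2,0) (2,0) (9,5) (9,5) (9,5)
{axDL} → row (3,7) (3,7) (3,7) (7,8) (7,8) (7,8)
{axDR} → row (3,7) (3,7) (3,7) (9,5) (9,5) (9,5)
{azBL, azBR, azDL, azDR} → row (3,0) (3,0) (3,0) (9,6) (9,6) (9,6)
{eyBL, eyBR, eyDL, eyDR, exBL, exBR, exDL, exDR, ezBL, ezBR, ezDL, ezDR} → row (4,4) (4,4) (4,4) (4,4) (4,4) (4,4)
That's 7 distinct rows out of 24 strategies.

7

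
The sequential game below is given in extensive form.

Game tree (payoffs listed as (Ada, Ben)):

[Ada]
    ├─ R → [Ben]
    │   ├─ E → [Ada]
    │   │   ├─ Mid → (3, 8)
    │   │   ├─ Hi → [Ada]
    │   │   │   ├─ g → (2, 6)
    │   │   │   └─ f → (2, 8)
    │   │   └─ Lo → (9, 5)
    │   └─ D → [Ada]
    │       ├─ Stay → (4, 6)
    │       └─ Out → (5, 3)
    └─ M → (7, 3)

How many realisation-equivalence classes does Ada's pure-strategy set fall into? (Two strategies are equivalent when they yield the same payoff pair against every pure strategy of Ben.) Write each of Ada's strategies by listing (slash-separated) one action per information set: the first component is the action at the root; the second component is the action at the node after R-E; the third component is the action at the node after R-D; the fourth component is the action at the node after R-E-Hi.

Ada has 24 pure strategies: R/Mid/Stay/g, R/Mid/Stay/f, R/Mid/Out/g, R/Mid/Out/f, R/Hi/Stay/g, R/Hi/Stay/f, R/Hi/Out/g, R/Hi/Out/f, R/Lo/Stay/g, R/Lo/Stay/f, R/Lo/Out/g, R/Lo/Out/f, M/Mid/Stay/g, M/Mid/Stay/f, M/Mid/Out/g, M/Mid/Out/f, M/Hi/Stay/g, M/Hi/Stay/f, M/Hi/Out/g, M/Hi/Out/f, M/Lo/Stay/g, M/Lo/Stay/f, M/Lo/Out/g, M/Lo/Out/f. Columns: E, D.
{R/Mid/Stay/g, R/Mid/Stay/f} → row (3,8) (4,6)
{R/Mid/Out/g, R/Mid/Out/f} → row (3,8) (5,3)
{R/Hi/Stay/g} → row (2,6) (4,6)
{R/Hi/Stay/f} → row (2,8) (4,6)
{R/Hi/Out/g} → row (2,6) (5,3)
{R/Hi/Out/f} → row (2,8) (5,3)
{R/Lo/Stay/g, R/Lo/Stay/f} → row (9,5) (4,6)
{R/Lo/Out/g, R/Lo/Out/f} → row (9,5) (5,3)
{M/Mid/Stay/g, M/Mid/Stay/f, M/Mid/Out/g, M/Mid/Out/f, M/Hi/Stay/g, M/Hi/Stay/f, M/Hi/Out/g, M/Hi/Out/f, M/Lo/Stay/g, M/Lo/Stay/f, M/Lo/Out/g, M/Lo/Out/f} → row (7,3) (7,3)
That's 9 distinct rows out of 24 strategies.

9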